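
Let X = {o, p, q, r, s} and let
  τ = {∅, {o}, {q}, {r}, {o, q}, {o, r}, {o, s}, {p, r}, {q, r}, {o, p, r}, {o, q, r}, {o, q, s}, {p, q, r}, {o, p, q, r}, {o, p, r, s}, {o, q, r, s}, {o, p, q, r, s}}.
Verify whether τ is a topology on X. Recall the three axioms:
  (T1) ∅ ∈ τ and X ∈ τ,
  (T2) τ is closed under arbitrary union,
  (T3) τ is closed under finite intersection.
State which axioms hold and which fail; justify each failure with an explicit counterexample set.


τ is NOT a topology on X.

Axiom (T1): ∅ ∈ τ? Yes; X ∈ τ? Yes.
Axiom (T2/T3): check pairwise unions and intersections of members of τ.
Counterexample for (T2): {r} ∪ {o, s} = {o, r, s} ∉ τ. Therefore τ is NOT a topology.


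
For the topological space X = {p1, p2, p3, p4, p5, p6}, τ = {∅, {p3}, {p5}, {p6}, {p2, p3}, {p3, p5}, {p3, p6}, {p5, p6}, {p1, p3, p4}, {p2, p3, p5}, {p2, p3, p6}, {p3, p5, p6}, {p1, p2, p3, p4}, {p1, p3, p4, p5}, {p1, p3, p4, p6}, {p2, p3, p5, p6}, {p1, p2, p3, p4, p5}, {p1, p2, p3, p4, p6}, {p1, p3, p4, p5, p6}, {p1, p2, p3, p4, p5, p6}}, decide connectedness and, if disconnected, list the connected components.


(X, τ) is disconnected; components = [{p5}, {p6}, {p1, p2, p3, p4}].

Find clopen sets (U ∈ τ with X ∖ U ∈ τ):
  U = ∅, X ∖ U = {p1, p2, p3, p4, p5, p6} — both open, so U is clopen.
  U = {p5}, X ∖ U = {p1, p2, p3, p4, p6} — both open, so U is clopen.
  U = {p6}, X ∖ U = {p1, p2, p3, p4, p5} — both open, so U is clopen.
  U = {p5, p6}, X ∖ U = {p1, p2, p3, p4} — both open, so U is clopen.
  U = {p1, p2, p3, p4}, X ∖ U = {p5, p6} — both open, so U is clopen.
  U = {p1, p2, p3, p4, p5}, X ∖ U = {p6} — both open, so U is clopen.
  U = {p1, p2, p3, p4, p6}, X ∖ U = {p5} — both open, so U is clopen.
  U = {p1, p2, p3, p4, p5, p6}, X ∖ U = ∅ — both open, so U is clopen.
Nontrivial clopen(s) exist: e.g. {p1, p2, p3, p4, p5}. So (X, τ) is disconnected.
Compute connected components by grouping points that agree on all clopens:
  component: {p5}
  component: {p6}
  component: {p1, p2, p3, p4}


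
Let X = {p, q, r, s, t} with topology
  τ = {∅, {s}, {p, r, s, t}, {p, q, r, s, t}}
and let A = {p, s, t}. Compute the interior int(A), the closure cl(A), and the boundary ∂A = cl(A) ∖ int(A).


int(A) = {s}, cl(A) = {p, q, r, s, t}, ∂A = {p, q, r, t}.

Closed sets in (X, τ) are complements of opens:
  closed(X, τ) = {∅, {q}, {p, q, r, t}, {p, q, r, s, t}}.
int(A) = ⋃ {U ∈ τ : U ⊆ A}. Opens contained in A: ∅, {s}.
Taking the union of these: int(A) = {s}.
cl(A) = ⋂ {C closed : A ⊆ C}. Closed sets containing A: {p, q, r, s, t}.
Intersecting these: cl(A) = {p, q, r, s, t}.
∂A = cl(A) ∖ int(A) = {p, q, r, s, t} ∖ {s} = {p, q, r, t}.


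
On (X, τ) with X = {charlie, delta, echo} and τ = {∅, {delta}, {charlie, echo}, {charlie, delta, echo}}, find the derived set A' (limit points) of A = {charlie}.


A' = {echo}

For each x ∈ X, list the open sets U ∈ τ with x ∈ U, then check whether U ∩ (A ∖ {x}) ≠ ∅ for every such U.
  x = charlie: open {charlie, echo} ∋ x has {charlie, echo} ∩ (A ∖ {charlie}) = ∅, so x is NOT a limit point.
  x = delta: open {delta} ∋ x has {delta} ∩ (A ∖ {delta}) = ∅, so x is NOT a limit point.
  x = echo: opens ∋ x are {charlie, echo}, {charlie, delta, echo}; each meets A ∖ {echo}, so x IS a limit point.
Collecting: A' = {echo}.


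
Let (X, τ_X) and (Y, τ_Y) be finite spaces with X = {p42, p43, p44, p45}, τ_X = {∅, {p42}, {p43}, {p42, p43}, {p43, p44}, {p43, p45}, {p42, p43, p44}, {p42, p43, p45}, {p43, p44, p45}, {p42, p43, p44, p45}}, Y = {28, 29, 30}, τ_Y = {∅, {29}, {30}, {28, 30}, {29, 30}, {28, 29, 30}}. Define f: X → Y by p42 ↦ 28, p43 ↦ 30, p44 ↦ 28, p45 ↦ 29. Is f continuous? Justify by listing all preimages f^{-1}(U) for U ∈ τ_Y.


f is NOT continuous.

Compute f^{-1}(U) for each U ∈ τ_Y:
  U = ∅: f^{-1}(U) = ∅ ∈ τ_X ✓.
  U = {29}: f^{-1}(U) = {p45} ∉ τ_X ✗.
  U = {30}: f^{-1}(U) = {p43} ∈ τ_X ✓.
  U = {28, 30}: f^{-1}(U) = {p42, p43, p44} ∈ τ_X ✓.
  U = {29, 30}: f^{-1}(U) = {p43, p45} ∈ τ_X ✓.
  U = {28, 29, 30}: f^{-1}(U) = {p42, p43, p44, p45} ∈ τ_X ✓.
Found U = {29} with f^{-1}(U) = {p45} not in τ_X. Therefore f is NOT continuous.


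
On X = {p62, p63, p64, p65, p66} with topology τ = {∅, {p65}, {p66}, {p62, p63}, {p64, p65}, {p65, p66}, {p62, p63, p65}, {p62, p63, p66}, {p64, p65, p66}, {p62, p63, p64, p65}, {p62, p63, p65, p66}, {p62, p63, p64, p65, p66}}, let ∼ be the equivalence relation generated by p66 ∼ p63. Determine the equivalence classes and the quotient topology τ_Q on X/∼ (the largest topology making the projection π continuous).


X/∼ = {[p62], [p63=p66], [p64], [p65]}; |τ_Q| = 6.

Equivalence classes: [p62], [p63=p66], [p64], [p65].
Quotient map π: X → X/∼ sends p62 ↦ [p62], p63 ↦ [p63=p66], p64 ↦ [p64], p65 ↦ [p65], p66 ↦ [p63=p66].
For each subset V ⊆ X/∼, compute π^{-1}(V) ⊆ X and check whether π^{-1}(V) ∈ τ. V is open in τ_Q iff π^{-1}(V) ∈ τ.
  V = {}: π^{-1}(V) = ∅ ∈ τ ✓.
  V = {[p62]}: π^{-1}(V) = {p62} ∉ τ ✗.
  V = {[p63=p66]}: π^{-1}(V) = {p63, p66} ∉ τ ✗.
  V = {[p62], [p63=p66]}: π^{-1}(V) = {p62, p63, p66} ∈ τ ✓.
  V = {[p64]}: π^{-1}(V) = {p64} ∉ τ ✗.
  V = {[p62], [p64]}: π^{-1}(V) = {p62, p64} ∉ τ ✗.
  V = {[p63=p66], [p64]}: π^{-1}(V) = {p63, p64, p66} ∉ τ ✗.
  V = {[p62], [p63=p66], [p64]}: π^{-1}(V) = {p62, p63, p64, p66} ∉ τ ✗.
  V = {[p65]}: π^{-1}(V) = {p65} ∈ τ ✓.
  V = {[p62], [p65]}: π^{-1}(V) = {p62, p65} ∉ τ ✗.
  V = {[p63=p66], [p65]}: π^{-1}(V) = {p63, p65, p66} ∉ τ ✗.
  V = {[p62], [p63=p66], [p65]}: π^{-1}(V) = {p62, p63, p65, p66} ∈ τ ✓.
  V = {[p64], [p65]}: π^{-1}(V) = {p64, p65} ∈ τ ✓.
  V = {[p62], [p64], [p65]}: π^{-1}(V) = {p62, p64, p65} ∉ τ ✗.
  V = {[p63=p66], [p64], [p65]}: π^{-1}(V) = {p63, p64, p65, p66} ∉ τ ✗.
  V = {[p62], [p63=p66], [p64], [p65]}: π^{-1}(V) = {p62, p63, p64, p65, p66} ∈ τ ✓.
Open sets in the quotient: τ_Q = {{}, {[p62], [p63=p66]}, {[p65]}, {[p62], [p63=p66], [p65]}, {[p64], [p65]}, {[p62], [p63=p66], [p64], [p65]}} (6 elements).


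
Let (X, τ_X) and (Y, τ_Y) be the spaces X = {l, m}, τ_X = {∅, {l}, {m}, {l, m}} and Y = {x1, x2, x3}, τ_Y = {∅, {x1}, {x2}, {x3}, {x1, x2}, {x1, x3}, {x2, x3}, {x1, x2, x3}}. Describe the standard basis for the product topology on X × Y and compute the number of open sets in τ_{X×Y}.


Basis B = {∅ × ∅, {l} × {x1}, {l} × {x2}, {l} × {x3}, {m} × {x1}, {m} × {x2}, {m} × {x3}, {l} × {x1, x2}, {l} × {x1, x3}, {l, m} × {x1}, {l} × {x2, x3}, {l, m} × {x2}, {l, m} × {x3}, {m} × {x1, x2}, {m} × {x1, x3}, {m} × {x2, x3}, {l} × {x1, x2, x3}, {m} × {x1, x2, x3}, {l, m} × {x1, x2}, {l, m} × {x1, x3}, {l, m} × {x2, x3}, {l, m} × {x1, x2, x3}}; |τ_{X×Y}| = 64.

Enumerate products U × V with U ∈ τ_X, V ∈ τ_Y (deduplicated):
  ∅ × ∅ = {} (∅)
  {l} × {x1} = {(l,x1)}
  {l} × {x2} = {(l,x2)}
  {l} × {x3} = {(l,x3)}
  {m} × {x1} = {(m,x1)}
  {m} × {x2} = {(m,x2)}
  {m} × {x3} = {(m,x3)}
  {l} × {x1, x2} = {(l,x1), (l,x2)}
  {l} × {x1, x3} = {(l,x1), (l,x3)}
  {l, m} × {x1} = {(l,x1), (m,x1)}
  {l} × {x2, x3} = {(l,x2), (l,x3)}
  {l, m} × {x2} = {(l,x2), (m,x2)}
  {l, m} × {x3} = {(l,x3), (m,x3)}
  {m} × {x1, x2} = {(m,x1), (m,x2)}
  {m} × {x1, x3} = {(m,x1), (m,x3)}
  {m} × {x2, x3} = {(m,x2), (m,x3)}
  {l} × {x1, x2, x3} = {(l,x1), (l,x2), (l,x3)}
  {m} × {x1, x2, x3} = {(m,x1), (m,x2), (m,x3)}
  {l, m} × {x1, x2} = {(l,x1), (l,x2), (m,x1), (m,x2)}
  {l, m} × {x1, x3} = {(l,x1), (l,x3), (m,x1), (m,x3)}
  {l, m} × {x2, x3} = {(l,x2), (l,x3), (m,x2), (m,x3)}
  {l, m} × {x1, x2, x3} = {(l,x1), (l,x2), (l,x3), (m,x1), (m,x2), (m,x3)}
These 22 distinct sets form the basis B.
Close under arbitrary unions to get τ_{X×Y}; counting gives |τ_{X×Y}| = 64.


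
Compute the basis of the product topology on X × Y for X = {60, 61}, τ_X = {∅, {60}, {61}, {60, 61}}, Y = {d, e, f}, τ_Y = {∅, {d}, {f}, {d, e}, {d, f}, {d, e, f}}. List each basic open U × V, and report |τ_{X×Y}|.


Basis B = {∅ × ∅, {60} × {d}, {60} × {f}, {61} × {d}, {61} × {f}, {60} × {d, e}, {60} × {d, f}, {60, 61} × {d}, {60, 61} × {f}, {61} × {d, e}, {61} × {d, f}, {60} × {d, e, f}, {61} × {d, e, f}, {60, 61} × {d, e}, {60, 61} × {d, f}, {60, 61} × {d, e, f}}; |τ_{X×Y}| = 36.

Enumerate products U × V with U ∈ τ_X, V ∈ τ_Y (deduplicated):
  ∅ × ∅ = {} (∅)
  {60} × {d} = {(60,d)}
  {60} × {f} = {(60,f)}
  {61} × {d} = {(61,d)}
  {61} × {f} = {(61,f)}
  {60} × {d, e} = {(60,d), (60,e)}
  {60} × {d, f} = {(60,d), (60,f)}
  {60, 61} × {d} = {(60,d), (61,d)}
  {60, 61} × {f} = {(60,f), (61,f)}
  {61} × {d, e} = {(61,d), (61,e)}
  {61} × {d, f} = {(61,d), (61,f)}
  {60} × {d, e, f} = {(60,d), (60,e), (60,f)}
  {61} × {d, e, f} = {(61,d), (61,e), (61,f)}
  {60, 61} × {d, e} = {(60,d), (60,e), (61,d), (61,e)}
  {60, 61} × {d, f} = {(60,d), (60,f), (61,d), (61,f)}
  {60, 61} × {d, e, f} = {(60,d), (60,e), (60,f), (61,d), (61,e), (61,f)}
These 16 distinct sets form the basis B.
Close under arbitrary unions to get τ_{X×Y}; counting gives |τ_{X×Y}| = 36.


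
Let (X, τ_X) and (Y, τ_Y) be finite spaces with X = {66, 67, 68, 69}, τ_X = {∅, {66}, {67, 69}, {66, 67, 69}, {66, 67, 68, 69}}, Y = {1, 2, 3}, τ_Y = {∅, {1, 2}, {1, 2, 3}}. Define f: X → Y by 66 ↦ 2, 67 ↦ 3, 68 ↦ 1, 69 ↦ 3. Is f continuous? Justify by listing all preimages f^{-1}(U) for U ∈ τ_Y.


f is NOT continuous.

Compute f^{-1}(U) for each U ∈ τ_Y:
  U = ∅: f^{-1}(U) = ∅ ∈ τ_X ✓.
  U = {1, 2}: f^{-1}(U) = {66, 68} ∉ τ_X ✗.
  U = {1, 2, 3}: f^{-1}(U) = {66, 67, 68, 69} ∈ τ_X ✓.
Found U = {1, 2} with f^{-1}(U) = {66, 68} not in τ_X. Therefore f is NOT continuous.


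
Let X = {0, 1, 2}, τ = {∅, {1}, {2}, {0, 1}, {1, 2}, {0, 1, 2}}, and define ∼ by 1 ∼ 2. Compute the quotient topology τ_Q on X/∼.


X/∼ = {[0], [1=2]}; |τ_Q| = 3.

Equivalence classes: [0], [1=2].
Quotient map π: X → X/∼ sends 0 ↦ [0], 1 ↦ [1=2], 2 ↦ [1=2].
For each subset V ⊆ X/∼, compute π^{-1}(V) ⊆ X and check whether π^{-1}(V) ∈ τ. V is open in τ_Q iff π^{-1}(V) ∈ τ.
  V = {}: π^{-1}(V) = ∅ ∈ τ ✓.
  V = {[0]}: π^{-1}(V) = {0} ∉ τ ✗.
  V = {[1=2]}: π^{-1}(V) = {1, 2} ∈ τ ✓.
  V = {[0], [1=2]}: π^{-1}(V) = {0, 1, 2} ∈ τ ✓.
Open sets in the quotient: τ_Q = {{}, {[1=2]}, {[0], [1=2]}} (3 elements).


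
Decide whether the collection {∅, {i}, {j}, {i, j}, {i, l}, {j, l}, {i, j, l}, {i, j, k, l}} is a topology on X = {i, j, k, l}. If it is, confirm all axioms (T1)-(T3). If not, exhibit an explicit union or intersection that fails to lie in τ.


τ is NOT a topology on X.

Axiom (T1): ∅ ∈ τ? Yes; X ∈ τ? Yes.
Axiom (T2/T3): check pairwise unions and intersections of members of τ.
Counterexample for (T3): {i, l} ∩ {j, l} = {l} ∉ τ. Therefore τ is NOT a topology.


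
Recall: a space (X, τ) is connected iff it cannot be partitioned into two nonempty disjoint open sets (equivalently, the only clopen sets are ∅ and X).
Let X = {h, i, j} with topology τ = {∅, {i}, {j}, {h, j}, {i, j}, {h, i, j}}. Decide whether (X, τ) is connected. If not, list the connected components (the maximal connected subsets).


(X, τ) is disconnected; components = [{i}, {h, j}].

Find clopen sets (U ∈ τ with X ∖ U ∈ τ):
  U = ∅, X ∖ U = {h, i, j} — both open, so U is clopen.
  U = {i}, X ∖ U = {h, j} — both open, so U is clopen.
  U = {h, j}, X ∖ U = {i} — both open, so U is clopen.
  U = {h, i, j}, X ∖ U = ∅ — both open, so U is clopen.
Nontrivial clopen(s) exist: e.g. {i}. So (X, τ) is disconnected.
Compute connected components by grouping points that agree on all clopens:
  component: {i}
  component: {h, j}


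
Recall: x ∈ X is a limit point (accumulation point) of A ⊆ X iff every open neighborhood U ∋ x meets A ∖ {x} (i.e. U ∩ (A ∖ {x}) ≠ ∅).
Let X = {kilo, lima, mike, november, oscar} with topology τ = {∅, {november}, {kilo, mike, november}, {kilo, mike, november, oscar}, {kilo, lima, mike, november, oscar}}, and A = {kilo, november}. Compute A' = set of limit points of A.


A' = {kilo, lima, mike, oscar}

For each x ∈ X, list the open sets U ∈ τ with x ∈ U, then check whether U ∩ (A ∖ {x}) ≠ ∅ for every such U.
  x = kilo: opens ∋ x are {kilo, mike, november}, {kilo, mike, november, oscar}, {kilo, lima, mike, november, oscar}; each meets A ∖ {kilo}, so x IS a limit point.
  x = lima: opens ∋ x are {kilo, lima, mike, november, oscar}; each meets A ∖ {lima}, so x IS a limit point.
  x = mike: opens ∋ x are {kilo, mike, november}, {kilo, mike, november, oscar}, {kilo, lima, mike, november, oscar}; each meets A ∖ {mike}, so x IS a limit point.
  x = november: open {november} ∋ x has {november} ∩ (A ∖ {november}) = ∅, so x is NOT a limit point.
  x = oscar: opens ∋ x are {kilo, mike, november, oscar}, {kilo, lima, mike, november, oscar}; each meets A ∖ {oscar}, so x IS a limit point.
Collecting: A' = {kilo, lima, mike, oscar}.


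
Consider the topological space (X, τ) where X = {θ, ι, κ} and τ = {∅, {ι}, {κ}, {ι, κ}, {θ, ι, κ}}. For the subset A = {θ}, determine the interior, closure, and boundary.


int(A) = ∅, cl(A) = {θ}, ∂A = {θ}.

Closed sets in (X, τ) are complements of opens:
  closed(X, τ) = {∅, {θ}, {θ, ι}, {θ, κ}, {θ, ι, κ}}.
int(A) = ⋃ {U ∈ τ : U ⊆ A}. Opens contained in A: ∅.
Taking the union of these: int(A) = ∅.
cl(A) = ⋂ {C closed : A ⊆ C}. Closed sets containing A: {θ}, {θ, ι}, {θ, κ}, {θ, ι, κ}.
Intersecting these: cl(A) = {θ}.
∂A = cl(A) ∖ int(A) = {θ} ∖ ∅ = {θ}.


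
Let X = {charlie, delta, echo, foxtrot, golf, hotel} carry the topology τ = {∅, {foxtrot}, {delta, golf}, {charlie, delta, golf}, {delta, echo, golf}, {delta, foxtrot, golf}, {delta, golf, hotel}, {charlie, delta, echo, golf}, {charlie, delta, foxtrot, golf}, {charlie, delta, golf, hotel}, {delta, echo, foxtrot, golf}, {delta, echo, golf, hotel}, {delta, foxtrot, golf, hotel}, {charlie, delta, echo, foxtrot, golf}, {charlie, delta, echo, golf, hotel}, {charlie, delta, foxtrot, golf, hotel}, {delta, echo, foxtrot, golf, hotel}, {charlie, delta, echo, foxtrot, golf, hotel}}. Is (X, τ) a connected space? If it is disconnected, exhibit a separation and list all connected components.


(X, τ) is disconnected; components = [{foxtrot}, {charlie, delta, echo, golf, hotel}].

Find clopen sets (U ∈ τ with X ∖ U ∈ τ):
  U = ∅, X ∖ U = {charlie, delta, echo, foxtrot, golf, hotel} — both open, so U is clopen.
  U = {foxtrot}, X ∖ U = {charlie, delta, echo, golf, hotel} — both open, so U is clopen.
  U = {charlie, delta, echo, golf, hotel}, X ∖ U = {foxtrot} — both open, so U is clopen.
  U = {charlie, delta, echo, foxtrot, golf, hotel}, X ∖ U = ∅ — both open, so U is clopen.
Nontrivial clopen(s) exist: e.g. {charlie, delta, echo, golf, hotel}. So (X, τ) is disconnected.
Compute connected components by grouping points that agree on all clopens:
  component: {foxtrot}
  component: {charlie, delta, echo, golf, hotel}


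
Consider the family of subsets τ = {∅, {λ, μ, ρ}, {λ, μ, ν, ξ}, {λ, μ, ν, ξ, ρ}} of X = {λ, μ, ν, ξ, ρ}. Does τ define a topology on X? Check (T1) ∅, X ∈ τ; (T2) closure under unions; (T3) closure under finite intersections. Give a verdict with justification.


τ is NOT a topology on X.

Axiom (T1): ∅ ∈ τ? Yes; X ∈ τ? Yes.
Axiom (T2/T3): check pairwise unions and intersections of members of τ.
Counterexample for (T3): {λ, μ, ρ} ∩ {λ, μ, ν, ξ} = {λ, μ} ∉ τ. Therefore τ is NOT a topology.


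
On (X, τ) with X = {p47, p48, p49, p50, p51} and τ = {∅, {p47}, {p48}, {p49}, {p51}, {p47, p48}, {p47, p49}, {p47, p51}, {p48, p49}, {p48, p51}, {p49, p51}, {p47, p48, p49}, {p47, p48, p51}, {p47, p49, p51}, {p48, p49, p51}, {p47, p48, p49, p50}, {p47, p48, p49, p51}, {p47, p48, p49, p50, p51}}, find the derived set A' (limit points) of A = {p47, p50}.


A' = {p50}

For each x ∈ X, list the open sets U ∈ τ with x ∈ U, then check whether U ∩ (A ∖ {x}) ≠ ∅ for every such U.
  x = p47: open {p47} ∋ x has {p47} ∩ (A ∖ {p47}) = ∅, so x is NOT a limit point.
  x = p48: open {p48} ∋ x has {p48} ∩ (A ∖ {p48}) = ∅, so x is NOT a limit point.
  x = p49: open {p49} ∋ x has {p49} ∩ (A ∖ {p49}) = ∅, so x is NOT a limit point.
  x = p50: opens ∋ x are {p47, p48, p49, p50}, {p47, p48, p49, p50, p51}; each meets A ∖ {p50}, so x IS a limit point.
  x = p51: open {p51} ∋ x has {p51} ∩ (A ∖ {p51}) = ∅, so x is NOT a limit point.
Collecting: A' = {p50}.


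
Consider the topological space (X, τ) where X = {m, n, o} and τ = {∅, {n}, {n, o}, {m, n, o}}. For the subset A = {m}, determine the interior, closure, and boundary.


int(A) = ∅, cl(A) = {m}, ∂A = {m}.

Closed sets in (X, τ) are complements of opens:
  closed(X, τ) = {∅, {m}, {m, o}, {m, n, o}}.
int(A) = ⋃ {U ∈ τ : U ⊆ A}. Opens contained in A: ∅.
Taking the union of these: int(A) = ∅.
cl(A) = ⋂ {C closed : A ⊆ C}. Closed sets containing A: {m}, {m, o}, {m, n, o}.
Intersecting these: cl(A) = {m}.
∂A = cl(A) ∖ int(A) = {m} ∖ ∅ = {m}.


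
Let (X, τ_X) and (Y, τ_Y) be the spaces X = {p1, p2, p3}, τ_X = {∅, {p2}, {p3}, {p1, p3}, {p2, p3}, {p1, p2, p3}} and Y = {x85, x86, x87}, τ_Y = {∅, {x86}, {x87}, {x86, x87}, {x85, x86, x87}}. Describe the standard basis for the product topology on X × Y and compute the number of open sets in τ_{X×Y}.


Basis B = {∅ × ∅, {p2} × {x86}, {p2} × {x87}, {p3} × {x86}, {p3} × {x87}, {p1, p3} × {x86}, {p1, p3} × {x87}, {p2} × {x86, x87}, {p2, p3} × {x86}, {p2, p3} × {x87}, {p3} × {x86, x87}, {p1, p2, p3} × {x86}, {p1, p2, p3} × {x87}, {p2} × {x85, x86, x87}, {p3} × {x85, x86, x87}, {p1, p3} × {x86, x87}, {p2, p3} × {x86, x87}, {p1, p3} × {x85, x86, x87}, {p1, p2, p3} × {x86, x87}, {p2, p3} × {x85, x86, x87}, {p1, p2, p3} × {x85, x86, x87}}; |τ_{X×Y}| = 70.

Enumerate products U × V with U ∈ τ_X, V ∈ τ_Y (deduplicated):
  ∅ × ∅ = {} (∅)
  {p2} × {x86} = {(p2,x86)}
  {p2} × {x87} = {(p2,x87)}
  {p3} × {x86} = {(p3,x86)}
  {p3} × {x87} = {(p3,x87)}
  {p1, p3} × {x86} = {(p1,x86), (p3,x86)}
  {p1, p3} × {x87} = {(p1,x87), (p3,x87)}
  {p2} × {x86, x87} = {(p2,x86), (p2,x87)}
  {p2, p3} × {x86} = {(p2,x86), (p3,x86)}
  {p2, p3} × {x87} = {(p2,x87), (p3,x87)}
  {p3} × {x86, x87} = {(p3,x86), (p3,x87)}
  {p1, p2, p3} × {x86} = {(p1,x86), (p2,x86), (p3,x86)}
  {p1, p2, p3} × {x87} = {(p1,x87), (p2,x87), (p3,x87)}
  {p2} × {x85, x86, x87} = {(p2,x85), (p2,x86), (p2,x87)}
  {p3} × {x85, x86, x87} = {(p3,x85), (p3,x86), (p3,x87)}
  {p1, p3} × {x86, x87} = {(p1,x86), (p1,x87), (p3,x86), (p3,x87)}
  {p2, p3} × {x86, x87} = {(p2,x86), (p2,x87), (p3,x86), (p3,x87)}
  {p1, p3} × {x85, x86, x87} = {(p1,x85), (p1,x86), (p1,x87), (p3,x85), (p3,x86), (p3,x87)}
  {p1, p2, p3} × {x86, x87} = {(p1,x86), (p1,x87), (p2,x86), (p2,x87), (p3,x86), (p3,x87)}
  {p2, p3} × {x85, x86, x87} = {(p2,x85), (p2,x86), (p2,x87), (p3,x85), (p3,x86), (p3,x87)}
  {p1, p2, p3} × {x85, x86, x87} = {(p1,x85), (p1,x86), (p1,x87), (p2,x85), (p2,x86), (p2,x87), (p3,x85), (p3,x86), (p3,x87)}
These 21 distinct sets form the basis B.
Close under arbitrary unions to get τ_{X×Y}; counting gives |τ_{X×Y}| = 70.


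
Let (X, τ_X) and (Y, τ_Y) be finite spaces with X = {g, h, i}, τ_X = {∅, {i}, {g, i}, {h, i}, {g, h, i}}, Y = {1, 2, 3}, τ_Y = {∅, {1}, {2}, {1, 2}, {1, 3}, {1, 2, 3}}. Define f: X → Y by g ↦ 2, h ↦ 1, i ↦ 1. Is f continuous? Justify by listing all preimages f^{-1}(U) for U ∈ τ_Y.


f is NOT continuous.

Compute f^{-1}(U) for each U ∈ τ_Y:
  U = ∅: f^{-1}(U) = ∅ ∈ τ_X ✓.
  U = {1}: f^{-1}(U) = {h, i} ∈ τ_X ✓.
  U = {2}: f^{-1}(U) = {g} ∉ τ_X ✗.
  U = {1, 2}: f^{-1}(U) = {g, h, i} ∈ τ_X ✓.
  U = {1, 3}: f^{-1}(U) = {h, i} ∈ τ_X ✓.
  U = {1, 2, 3}: f^{-1}(U) = {g, h, i} ∈ τ_X ✓.
Found U = {2} with f^{-1}(U) = {g} not in τ_X. Therefore f is NOT continuous.


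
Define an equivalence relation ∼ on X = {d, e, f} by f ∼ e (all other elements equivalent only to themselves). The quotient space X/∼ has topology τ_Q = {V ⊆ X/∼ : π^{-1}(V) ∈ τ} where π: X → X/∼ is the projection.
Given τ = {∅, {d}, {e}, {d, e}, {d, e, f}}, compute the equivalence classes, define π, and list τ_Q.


X/∼ = {[d], [e=f]}; |τ_Q| = 3.

Equivalence classes: [d], [e=f].
Quotient map π: X → X/∼ sends d ↦ [d], e ↦ [e=f], f ↦ [e=f].
For each subset V ⊆ X/∼, compute π^{-1}(V) ⊆ X and check whether π^{-1}(V) ∈ τ. V is open in τ_Q iff π^{-1}(V) ∈ τ.
  V = {}: π^{-1}(V) = ∅ ∈ τ ✓.
  V = {[d]}: π^{-1}(V) = {d} ∈ τ ✓.
  V = {[e=f]}: π^{-1}(V) = {e, f} ∉ τ ✗.
  V = {[d], [e=f]}: π^{-1}(V) = {d, e, f} ∈ τ ✓.
Open sets in the quotient: τ_Q = {{}, {[d]}, {[d], [e=f]}} (3 elements).


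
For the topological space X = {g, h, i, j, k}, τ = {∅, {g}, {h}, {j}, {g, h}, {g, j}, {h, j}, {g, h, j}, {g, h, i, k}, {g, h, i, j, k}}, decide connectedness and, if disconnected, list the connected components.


(X, τ) is disconnected; components = [{j}, {g, h, i, k}].

Find clopen sets (U ∈ τ with X ∖ U ∈ τ):
  U = ∅, X ∖ U = {g, h, i, j, k} — both open, so U is clopen.
  U = {j}, X ∖ U = {g, h, i, k} — both open, so U is clopen.
  U = {g, h, i, k}, X ∖ U = {j} — both open, so U is clopen.
  U = {g, h, i, j, k}, X ∖ U = ∅ — both open, so U is clopen.
Nontrivial clopen(s) exist: e.g. {g, h, i, k}. So (X, τ) is disconnected.
Compute connected components by grouping points that agree on all clopens:
  component: {j}
  component: {g, h, i, k}


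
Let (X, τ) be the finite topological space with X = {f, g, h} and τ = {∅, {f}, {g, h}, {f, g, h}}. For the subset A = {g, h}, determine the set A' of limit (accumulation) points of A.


A' = {g, h}

For each x ∈ X, list the open sets U ∈ τ with x ∈ U, then check whether U ∩ (A ∖ {x}) ≠ ∅ for every such U.
  x = f: open {f} ∋ x has {f} ∩ (A ∖ {f}) = ∅, so x is NOT a limit point.
  x = g: opens ∋ x are {g, h}, {f, g, h}; each meets A ∖ {g}, so x IS a limit point.
  x = h: opens ∋ x are {g, h}, {f, g, h}; each meets A ∖ {h}, so x IS a limit point.
Collecting: A' = {g, h}.


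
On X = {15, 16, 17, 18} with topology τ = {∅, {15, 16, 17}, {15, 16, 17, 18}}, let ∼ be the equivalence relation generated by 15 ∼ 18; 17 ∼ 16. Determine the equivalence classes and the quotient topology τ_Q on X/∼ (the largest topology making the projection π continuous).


X/∼ = {[15=18], [16=17]}; |τ_Q| = 2.

Equivalence classes: [15=18], [16=17].
Quotient map π: X → X/∼ sends 15 ↦ [15=18], 16 ↦ [16=17], 17 ↦ [16=17], 18 ↦ [15=18].
For each subset V ⊆ X/∼, compute π^{-1}(V) ⊆ X and check whether π^{-1}(V) ∈ τ. V is open in τ_Q iff π^{-1}(V) ∈ τ.
  V = {}: π^{-1}(V) = ∅ ∈ τ ✓.
  V = {[15=18]}: π^{-1}(V) = {15, 18} ∉ τ ✗.
  V = {[16=17]}: π^{-1}(V) = {16, 17} ∉ τ ✗.
  V = {[15=18], [16=17]}: π^{-1}(V) = {15, 16, 17, 18} ∈ τ ✓.
Open sets in the quotient: τ_Q = {{}, {[15=18], [16=17]}} (2 elements).


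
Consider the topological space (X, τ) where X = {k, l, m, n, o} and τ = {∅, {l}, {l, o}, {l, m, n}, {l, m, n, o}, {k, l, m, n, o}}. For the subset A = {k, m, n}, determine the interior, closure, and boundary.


int(A) = ∅, cl(A) = {k, m, n}, ∂A = {k, m, n}.

Closed sets in (X, τ) are complements of opens:
  closed(X, τ) = {∅, {k}, {k, o}, {k, m, n}, {k, m, n, o}, {k, l, m, n, o}}.
int(A) = ⋃ {U ∈ τ : U ⊆ A}. Opens contained in A: ∅.
Taking the union of these: int(A) = ∅.
cl(A) = ⋂ {C closed : A ⊆ C}. Closed sets containing A: {k, m, n}, {k, m, n, o}, {k, l, m, n, o}.
Intersecting these: cl(A) = {k, m, n}.
∂A = cl(A) ∖ int(A) = {k, m, n} ∖ ∅ = {k, m, n}.


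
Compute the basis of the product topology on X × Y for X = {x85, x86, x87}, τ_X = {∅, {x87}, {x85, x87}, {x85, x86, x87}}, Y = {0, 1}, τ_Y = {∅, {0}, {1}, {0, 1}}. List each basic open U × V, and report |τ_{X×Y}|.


Basis B = {∅ × ∅, {x87} × {0}, {x87} × {1}, {x85, x87} × {0}, {x85, x87} × {1}, {x87} × {0, 1}, {x85, x86, x87} × {0}, {x85, x86, x87} × {1}, {x85, x87} × {0, 1}, {x85, x86, x87} × {0, 1}}; |τ_{X×Y}| = 16.

Enumerate products U × V with U ∈ τ_X, V ∈ τ_Y (deduplicated):
  ∅ × ∅ = {} (∅)
  {x87} × {0} = {(x87,0)}
  {x87} × {1} = {(x87,1)}
  {x85, x87} × {0} = {(x85,0), (x87,0)}
  {x85, x87} × {1} = {(x85,1), (x87,1)}
  {x87} × {0, 1} = {(x87,0), (x87,1)}
  {x85, x86, x87} × {0} = {(x85,0), (x86,0), (x87,0)}
  {x85, x86, x87} × {1} = {(x85,1), (x86,1), (x87,1)}
  {x85, x87} × {0, 1} = {(x85,0), (x85,1), (x87,0), (x87,1)}
  {x85, x86, x87} × {0, 1} = {(x85,0), (x85,1), (x86,0), (x86,1), (x87,0), (x87,1)}
These 10 distinct sets form the basis B.
Close under arbitrary unions to get τ_{X×Y}; counting gives |τ_{X×Y}| = 16.


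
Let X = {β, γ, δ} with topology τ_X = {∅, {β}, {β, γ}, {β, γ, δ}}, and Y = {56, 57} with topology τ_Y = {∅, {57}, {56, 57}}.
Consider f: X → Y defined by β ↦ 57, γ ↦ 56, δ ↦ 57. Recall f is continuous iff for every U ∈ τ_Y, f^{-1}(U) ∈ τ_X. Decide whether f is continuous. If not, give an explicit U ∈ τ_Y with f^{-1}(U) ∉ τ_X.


f is NOT continuous.

Compute f^{-1}(U) for each U ∈ τ_Y:
  U = ∅: f^{-1}(U) = ∅ ∈ τ_X ✓.
  U = {57}: f^{-1}(U) = {β, δ} ∉ τ_X ✗.
  U = {56, 57}: f^{-1}(U) = {β, γ, δ} ∈ τ_X ✓.
Found U = {57} with f^{-1}(U) = {β, δ} not in τ_X. Therefore f is NOT continuous.


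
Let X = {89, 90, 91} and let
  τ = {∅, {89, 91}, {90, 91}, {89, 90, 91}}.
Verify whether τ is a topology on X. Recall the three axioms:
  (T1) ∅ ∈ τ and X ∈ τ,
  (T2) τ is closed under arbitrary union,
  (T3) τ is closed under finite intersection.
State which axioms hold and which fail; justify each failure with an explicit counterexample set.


τ is NOT a topology on X.

Axiom (T1): ∅ ∈ τ? Yes; X ∈ τ? Yes.
Axiom (T2/T3): check pairwise unions and intersections of members of τ.
Counterexample for (T3): {89, 91} ∩ {90, 91} = {91} ∉ τ. Therefore τ is NOT a topology.


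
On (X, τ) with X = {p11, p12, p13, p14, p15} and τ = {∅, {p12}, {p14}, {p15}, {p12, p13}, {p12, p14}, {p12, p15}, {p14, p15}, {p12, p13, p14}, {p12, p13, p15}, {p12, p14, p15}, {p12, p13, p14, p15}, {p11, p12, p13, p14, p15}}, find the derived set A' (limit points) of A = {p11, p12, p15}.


A' = {p11, p13}

For each x ∈ X, list the open sets U ∈ τ with x ∈ U, then check whether U ∩ (A ∖ {x}) ≠ ∅ for every such U.
  x = p11: opens ∋ x are {p11, p12, p13, p14, p15}; each meets A ∖ {p11}, so x IS a limit point.
  x = p12: open {p12} ∋ x has {p12} ∩ (A ∖ {p12}) = ∅, so x is NOT a limit point.
  x = p13: opens ∋ x are {p12, p13}, {p12, p13, p14}, {p12, p13, p15}, {p12, p13, p14, p15}, {p11, p12, p13, p14, p15}; each meets A ∖ {p13}, so x IS a limit point.
  x = p14: open {p14} ∋ x has {p14} ∩ (A ∖ {p14}) = ∅, so x is NOT a limit point.
  x = p15: open {p15} ∋ x has {p15} ∩ (A ∖ {p15}) = ∅, so x is NOT a limit point.
Collecting: A' = {p11, p13}.


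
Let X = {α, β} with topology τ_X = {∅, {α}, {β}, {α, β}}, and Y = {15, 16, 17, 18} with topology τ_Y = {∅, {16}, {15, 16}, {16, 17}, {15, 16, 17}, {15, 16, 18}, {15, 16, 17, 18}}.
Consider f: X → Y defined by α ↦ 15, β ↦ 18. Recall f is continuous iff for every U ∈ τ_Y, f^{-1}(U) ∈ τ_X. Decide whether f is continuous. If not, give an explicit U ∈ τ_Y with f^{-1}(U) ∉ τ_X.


f IS continuous.

Compute f^{-1}(U) for each U ∈ τ_Y:
  U = ∅: f^{-1}(U) = ∅ ∈ τ_X ✓.
  U = {16}: f^{-1}(U) = ∅ ∈ τ_X ✓.
  U = {15, 16}: f^{-1}(U) = {α} ∈ τ_X ✓.
  U = {16, 17}: f^{-1}(U) = ∅ ∈ τ_X ✓.
  U = {15, 16, 17}: f^{-1}(U) = {α} ∈ τ_X ✓.
  U = {15, 16, 18}: f^{-1}(U) = {α, β} ∈ τ_X ✓.
  U = {15, 16, 17, 18}: f^{-1}(U) = {α, β} ∈ τ_X ✓.
Every preimage lies in τ_X, so f IS continuous.


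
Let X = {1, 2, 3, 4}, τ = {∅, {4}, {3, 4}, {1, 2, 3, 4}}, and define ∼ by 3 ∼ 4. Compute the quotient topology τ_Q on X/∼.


X/∼ = {[1], [2], [3=4]}; |τ_Q| = 3.

Equivalence classes: [1], [2], [3=4].
Quotient map π: X → X/∼ sends 1 ↦ [1], 2 ↦ [2], 3 ↦ [3=4], 4 ↦ [3=4].
For each subset V ⊆ X/∼, compute π^{-1}(V) ⊆ X and check whether π^{-1}(V) ∈ τ. V is open in τ_Q iff π^{-1}(V) ∈ τ.
  V = {}: π^{-1}(V) = ∅ ∈ τ ✓.
  V = {[1]}: π^{-1}(V) = {1} ∉ τ ✗.
  V = {[2]}: π^{-1}(V) = {2} ∉ τ ✗.
  V = {[1], [2]}: π^{-1}(V) = {1, 2} ∉ τ ✗.
  V = {[3=4]}: π^{-1}(V) = {3, 4} ∈ τ ✓.
  V = {[1], [3=4]}: π^{-1}(V) = {1, 3, 4} ∉ τ ✗.
  V = {[2], [3=4]}: π^{-1}(V) = {2, 3, 4} ∉ τ ✗.
  V = {[1], [2], [3=4]}: π^{-1}(V) = {1, 2, 3, 4} ∈ τ ✓.
Open sets in the quotient: τ_Q = {{}, {[3=4]}, {[1], [2], [3=4]}} (3 elements).


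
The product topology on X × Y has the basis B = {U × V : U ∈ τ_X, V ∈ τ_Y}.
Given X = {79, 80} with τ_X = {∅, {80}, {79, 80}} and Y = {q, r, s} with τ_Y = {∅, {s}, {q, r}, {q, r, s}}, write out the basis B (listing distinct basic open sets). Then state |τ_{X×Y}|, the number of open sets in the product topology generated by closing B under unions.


Basis B = {∅ × ∅, {80} × {s}, {79, 80} × {s}, {80} × {q, r}, {80} × {q, r, s}, {79, 80} × {q, r}, {79, 80} × {q, r, s}}; |τ_{X×Y}| = 9.

Enumerate products U × V with U ∈ τ_X, V ∈ τ_Y (deduplicated):
  ∅ × ∅ = {} (∅)
  {80} × {s} = {(80,s)}
  {79, 80} × {s} = {(79,s), (80,s)}
  {80} × {q, r} = {(80,q), (80,r)}
  {80} × {q, r, s} = {(80,q), (80,r), (80,s)}
  {79, 80} × {q, r} = {(79,q), (79,r), (80,q), (80,r)}
  {79, 80} × {q, r, s} = {(79,q), (79,r), (79,s), (80,q), (80,r), (80,s)}
These 7 distinct sets form the basis B.
Close under arbitrary unions to get τ_{X×Y}; counting gives |τ_{X×Y}| = 9.


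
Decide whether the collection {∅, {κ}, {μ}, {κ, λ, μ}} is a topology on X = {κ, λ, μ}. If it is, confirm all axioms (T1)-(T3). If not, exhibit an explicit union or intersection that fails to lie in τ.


τ is NOT a topology on X.

Axiom (T1): ∅ ∈ τ? Yes; X ∈ τ? Yes.
Axiom (T2/T3): check pairwise unions and intersections of members of τ.
Counterexample for (T2): {κ} ∪ {μ} = {κ, μ} ∉ τ. Therefore τ is NOT a topology.


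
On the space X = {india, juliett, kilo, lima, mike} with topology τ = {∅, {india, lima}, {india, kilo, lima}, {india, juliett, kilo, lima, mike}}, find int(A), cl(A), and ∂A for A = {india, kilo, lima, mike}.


int(A) = {india, kilo, lima}, cl(A) = {india, juliett, kilo, lima, mike}, ∂A = {juliett, mike}.

Closed sets in (X, τ) are complements of opens:
  closed(X, τ) = {∅, {juliett, mike}, {juliett, kilo, mike}, {india, juliett, kilo, lima, mike}}.
int(A) = ⋃ {U ∈ τ : U ⊆ A}. Opens contained in A: ∅, {india, lima}, {india, kilo, lima}.
Taking the union of these: int(A) = {india, kilo, lima}.
cl(A) = ⋂ {C closed : A ⊆ C}. Closed sets containing A: {india, juliett, kilo, lima, mike}.
Intersecting these: cl(A) = {india, juliett, kilo, lima, mike}.
∂A = cl(A) ∖ int(A) = {india, juliett, kilo, lima, mike} ∖ {india, kilo, lima} = {juliett, mike}.


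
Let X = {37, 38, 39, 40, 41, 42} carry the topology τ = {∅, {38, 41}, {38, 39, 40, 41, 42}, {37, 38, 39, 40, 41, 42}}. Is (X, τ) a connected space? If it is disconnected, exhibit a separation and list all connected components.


(X, τ) is connected.

Find clopen sets (U ∈ τ with X ∖ U ∈ τ):
  U = ∅, X ∖ U = {37, 38, 39, 40, 41, 42} — both open, so U is clopen.
  U = {37, 38, 39, 40, 41, 42}, X ∖ U = ∅ — both open, so U is clopen.
Only trivial clopens (∅ and X) exist, so (X, τ) is connected.
Compute connected components by grouping points that agree on all clopens:
  component: {37, 38, 39, 40, 41, 42}


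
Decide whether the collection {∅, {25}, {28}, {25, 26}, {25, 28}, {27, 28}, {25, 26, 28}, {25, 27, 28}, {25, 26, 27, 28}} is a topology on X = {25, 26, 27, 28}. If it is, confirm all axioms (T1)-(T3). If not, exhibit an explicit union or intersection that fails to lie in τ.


τ IS a topology on X.

Axiom (T1): ∅ ∈ τ? Yes; X ∈ τ? Yes.
Axiom (T2/T3): check pairwise unions and intersections of members of τ.
All pairwise intersections and unions checked — each lies in τ. Therefore τ satisfies (T1), (T2), (T3): it IS a topology on X.


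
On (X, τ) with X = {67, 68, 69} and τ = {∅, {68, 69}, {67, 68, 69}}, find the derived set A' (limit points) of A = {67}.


A' = ∅

For each x ∈ X, list the open sets U ∈ τ with x ∈ U, then check whether U ∩ (A ∖ {x}) ≠ ∅ for every such U.
  x = 67: open {67, 68, 69} ∋ x has {67, 68, 69} ∩ (A ∖ {67}) = ∅, so x is NOT a limit point.
  x = 68: open {68, 69} ∋ x has {68, 69} ∩ (A ∖ {68}) = ∅, so x is NOT a limit point.
  x = 69: open {68, 69} ∋ x has {68, 69} ∩ (A ∖ {69}) = ∅, so x is NOT a limit point.
Collecting: A' = ∅.


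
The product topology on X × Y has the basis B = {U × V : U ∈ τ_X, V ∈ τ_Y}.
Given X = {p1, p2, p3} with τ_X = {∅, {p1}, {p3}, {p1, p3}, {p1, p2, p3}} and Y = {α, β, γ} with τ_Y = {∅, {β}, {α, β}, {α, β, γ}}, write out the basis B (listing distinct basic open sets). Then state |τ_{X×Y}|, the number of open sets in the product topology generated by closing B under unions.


Basis B = {∅ × ∅, {p1} × {β}, {p3} × {β}, {p1} × {α, β}, {p1, p3} × {β}, {p3} × {α, β}, {p1} × {α, β, γ}, {p1, p2, p3} × {β}, {p3} × {α, β, γ}, {p1, p3} × {α, β}, {p1, p3} × {α, β, γ}, {p1, p2, p3} × {α, β}, {p1, p2, p3} × {α, β, γ}}; |τ_{X×Y}| = 30.

Enumerate products U × V with U ∈ τ_X, V ∈ τ_Y (deduplicated):
  ∅ × ∅ = {} (∅)
  {p1} × {β} = {(p1,β)}
  {p3} × {β} = {(p3,β)}
  {p1} × {α, β} = {(p1,α), (p1,β)}
  {p1, p3} × {β} = {(p1,β), (p3,β)}
  {p3} × {α, β} = {(p3,α), (p3,β)}
  {p1} × {α, β, γ} = {(p1,α), (p1,β), (p1,γ)}
  {p1, p2, p3} × {β} = {(p1,β), (p2,β), (p3,β)}
  {p3} × {α, β, γ} = {(p3,α), (p3,β), (p3,γ)}
  {p1, p3} × {α, β} = {(p1,α), (p1,β), (p3,α), (p3,β)}
  {p1, p3} × {α, β, γ} = {(p1,α), (p1,β), (p1,γ), (p3,α), (p3,β), (p3,γ)}
  {p1, p2, p3} × {α, β} = {(p1,α), (p1,β), (p2,α), (p2,β), (p3,α), (p3,β)}
  {p1, p2, p3} × {α, β, γ} = {(p1,α), (p1,β), (p1,γ), (p2,α), (p2,β), (p2,γ), (p3,α), (p3,β), (p3,γ)}
These 13 distinct sets form the basis B.
Close under arbitrary unions to get τ_{X×Y}; counting gives |τ_{X×Y}| = 30.


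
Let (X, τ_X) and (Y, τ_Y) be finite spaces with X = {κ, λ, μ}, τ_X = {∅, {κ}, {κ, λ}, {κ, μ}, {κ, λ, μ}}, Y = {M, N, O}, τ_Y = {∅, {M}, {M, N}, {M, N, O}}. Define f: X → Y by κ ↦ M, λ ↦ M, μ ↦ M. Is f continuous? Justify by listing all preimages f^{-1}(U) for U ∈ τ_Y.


f IS continuous.

Compute f^{-1}(U) for each U ∈ τ_Y:
  U = ∅: f^{-1}(U) = ∅ ∈ τ_X ✓.
  U = {M}: f^{-1}(U) = {κ, λ, μ} ∈ τ_X ✓.
  U = {M, N}: f^{-1}(U) = {κ, λ, μ} ∈ τ_X ✓.
  U = {M, N, O}: f^{-1}(U) = {κ, λ, μ} ∈ τ_X ✓.
Every preimage lies in τ_X, so f IS continuous.


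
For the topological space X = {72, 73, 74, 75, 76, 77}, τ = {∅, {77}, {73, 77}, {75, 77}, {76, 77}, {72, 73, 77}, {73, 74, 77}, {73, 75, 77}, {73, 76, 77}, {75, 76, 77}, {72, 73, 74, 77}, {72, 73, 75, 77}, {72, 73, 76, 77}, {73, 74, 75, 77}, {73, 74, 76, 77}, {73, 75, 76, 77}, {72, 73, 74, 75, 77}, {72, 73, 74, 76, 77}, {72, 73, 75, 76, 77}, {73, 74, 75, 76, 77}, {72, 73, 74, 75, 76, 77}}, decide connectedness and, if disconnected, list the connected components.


(X, τ) is connected.

Find clopen sets (U ∈ τ with X ∖ U ∈ τ):
  U = ∅, X ∖ U = {72, 73, 74, 75, 76, 77} — both open, so U is clopen.
  U = {72, 73, 74, 75, 76, 77}, X ∖ U = ∅ — both open, so U is clopen.
Only trivial clopens (∅ and X) exist, so (X, τ) is connected.
Compute connected components by grouping points that agree on all clopens:
  component: {72, 73, 74, 75, 76, 77}


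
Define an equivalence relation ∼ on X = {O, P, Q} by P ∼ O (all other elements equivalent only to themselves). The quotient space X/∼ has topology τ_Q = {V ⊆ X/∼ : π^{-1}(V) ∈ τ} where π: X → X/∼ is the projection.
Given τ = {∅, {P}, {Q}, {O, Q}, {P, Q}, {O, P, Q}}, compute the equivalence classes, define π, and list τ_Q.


X/∼ = {[O=P], [Q]}; |τ_Q| = 3.

Equivalence classes: [O=P], [Q].
Quotient map π: X → X/∼ sends O ↦ [O=P], P ↦ [O=P], Q ↦ [Q].
For each subset V ⊆ X/∼, compute π^{-1}(V) ⊆ X and check whether π^{-1}(V) ∈ τ. V is open in τ_Q iff π^{-1}(V) ∈ τ.
  V = {}: π^{-1}(V) = ∅ ∈ τ ✓.
  V = {[O=P]}: π^{-1}(V) = {O, P} ∉ τ ✗.
  V = {[Q]}: π^{-1}(V) = {Q} ∈ τ ✓.
  V = {[O=P], [Q]}: π^{-1}(V) = {O, P, Q} ∈ τ ✓.
Open sets in the quotient: τ_Q = {{}, {[Q]}, {[O=P], [Q]}} (3 elements).


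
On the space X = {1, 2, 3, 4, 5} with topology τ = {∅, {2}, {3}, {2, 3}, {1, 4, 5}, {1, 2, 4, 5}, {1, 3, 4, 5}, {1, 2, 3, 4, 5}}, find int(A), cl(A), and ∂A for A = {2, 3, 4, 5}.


int(A) = {2, 3}, cl(A) = {1, 2, 3, 4, 5}, ∂A = {1, 4, 5}.

Closed sets in (X, τ) are complements of opens:
  closed(X, τ) = {∅, {2}, {3}, {2, 3}, {1, 4, 5}, {1, 2, 4, 5}, {1, 3, 4, 5}, {1, 2, 3, 4, 5}}.
int(A) = ⋃ {U ∈ τ : U ⊆ A}. Opens contained in A: ∅, {2}, {3}, {2, 3}.
Taking the union of these: int(A) = {2, 3}.
cl(A) = ⋂ {C closed : A ⊆ C}. Closed sets containing A: {1, 2, 3, 4, 5}.
Intersecting these: cl(A) = {1, 2, 3, 4, 5}.
∂A = cl(A) ∖ int(A) = {1, 2, 3, 4, 5} ∖ {2, 3} = {1, 4, 5}.


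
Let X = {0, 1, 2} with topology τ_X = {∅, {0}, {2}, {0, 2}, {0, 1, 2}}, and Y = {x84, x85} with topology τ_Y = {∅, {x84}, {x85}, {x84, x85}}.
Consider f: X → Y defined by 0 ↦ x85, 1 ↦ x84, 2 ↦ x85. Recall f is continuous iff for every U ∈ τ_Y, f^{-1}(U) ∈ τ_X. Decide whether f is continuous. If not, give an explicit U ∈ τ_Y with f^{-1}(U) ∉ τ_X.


f is NOT continuous.

Compute f^{-1}(U) for each U ∈ τ_Y:
  U = ∅: f^{-1}(U) = ∅ ∈ τ_X ✓.
  U = {x84}: f^{-1}(U) = {1} ∉ τ_X ✗.
  U = {x85}: f^{-1}(U) = {0, 2} ∈ τ_X ✓.
  U = {x84, x85}: f^{-1}(U) = {0, 1, 2} ∈ τ_X ✓.
Found U = {x84} with f^{-1}(U) = {1} not in τ_X. Therefore f is NOT continuous.


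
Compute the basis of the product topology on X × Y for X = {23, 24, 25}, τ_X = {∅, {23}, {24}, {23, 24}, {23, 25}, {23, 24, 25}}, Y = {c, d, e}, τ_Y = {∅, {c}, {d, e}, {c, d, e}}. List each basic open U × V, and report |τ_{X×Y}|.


Basis B = {∅ × ∅, {23} × {c}, {24} × {c}, {23, 24} × {c}, {23, 25} × {c}, {23} × {d, e}, {24} × {d, e}, {23} × {c, d, e}, {23, 24, 25} × {c}, {24} × {c, d, e}, {23, 24} × {d, e}, {23, 25} × {d, e}, {23, 24} × {c, d, e}, {23, 25} × {c, d, e}, {23, 24, 25} × {d, e}, {23, 24, 25} × {c, d, e}}; |τ_{X×Y}| = 36.

Enumerate products U × V with U ∈ τ_X, V ∈ τ_Y (deduplicated):
  ∅ × ∅ = {} (∅)
  {23} × {c} = {(23,c)}
  {24} × {c} = {(24,c)}
  {23, 24} × {c} = {(23,c), (24,c)}
  {23, 25} × {c} = {(23,c), (25,c)}
  {23} × {d, e} = {(23,d), (23,e)}
  {24} × {d, e} = {(24,d), (24,e)}
  {23} × {c, d, e} = {(23,c), (23,d), (23,e)}
  {23, 24, 25} × {c} = {(23,c), (24,c), (25,c)}
  {24} × {c, d, e} = {(24,c), (24,d), (24,e)}
  {23, 24} × {d, e} = {(23,d), (23,e), (24,d), (24,e)}
  {23, 25} × {d, e} = {(23,d), (23,e), (25,d), (25,e)}
  {23, 24} × {c, d, e} = {(23,c), (23,d), (23,e), (24,c), (24,d), (24,e)}
  {23, 25} × {c, d, e} = {(23,c), (23,d), (23,e), (25,c), (25,d), (25,e)}
  {23, 24, 25} × {d, e} = {(23,d), (23,e), (24,d), (24,e), (25,d), (25,e)}
  {23, 24, 25} × {c, d, e} = {(23,c), (23,d), (23,e), (24,c), (24,d), (24,e), (25,c), (25,d), (25,e)}
These 16 distinct sets form the basis B.
Close under arbitrary unions to get τ_{X×Y}; counting gives |τ_{X×Y}| = 36.
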